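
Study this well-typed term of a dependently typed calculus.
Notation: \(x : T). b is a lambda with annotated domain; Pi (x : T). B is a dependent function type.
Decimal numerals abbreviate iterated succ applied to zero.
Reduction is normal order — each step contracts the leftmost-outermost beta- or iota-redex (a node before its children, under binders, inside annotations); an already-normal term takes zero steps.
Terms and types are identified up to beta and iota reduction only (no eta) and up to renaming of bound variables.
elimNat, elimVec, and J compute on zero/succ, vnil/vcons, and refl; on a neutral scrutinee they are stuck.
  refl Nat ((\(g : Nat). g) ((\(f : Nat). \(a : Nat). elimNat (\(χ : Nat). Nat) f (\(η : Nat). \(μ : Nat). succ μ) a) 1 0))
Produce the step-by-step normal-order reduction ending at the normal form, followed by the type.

normal-order reduction sequence:
  refl Nat ((\(g : Nat). g) ((\(f : Nat). \(a : Nat). elimNat (\(χ : Nat). Nat) f (\(η : Nat). \(μ : Nat). succ μ) a) 1 0))
  ~> refl Nat ((\(g : Nat). \(f : Nat). elimNat (\(a : Nat). Nat) g (\(χ : Nat). \(η : Nat). succ η) f) 1 0)
  ~> refl Nat ((\(g : Nat). elimNat (\(f : Nat). Nat) 1 (\(a : Nat). \(χ : Nat). succ χ) g) 0)
  ~> refl Nat (elimNat (\(g : Nat). Nat) 1 (\(f : Nat). \(a : Nat). succ a) 0)
  ~> refl Nat 1
type:
  Eq Nat 1 1


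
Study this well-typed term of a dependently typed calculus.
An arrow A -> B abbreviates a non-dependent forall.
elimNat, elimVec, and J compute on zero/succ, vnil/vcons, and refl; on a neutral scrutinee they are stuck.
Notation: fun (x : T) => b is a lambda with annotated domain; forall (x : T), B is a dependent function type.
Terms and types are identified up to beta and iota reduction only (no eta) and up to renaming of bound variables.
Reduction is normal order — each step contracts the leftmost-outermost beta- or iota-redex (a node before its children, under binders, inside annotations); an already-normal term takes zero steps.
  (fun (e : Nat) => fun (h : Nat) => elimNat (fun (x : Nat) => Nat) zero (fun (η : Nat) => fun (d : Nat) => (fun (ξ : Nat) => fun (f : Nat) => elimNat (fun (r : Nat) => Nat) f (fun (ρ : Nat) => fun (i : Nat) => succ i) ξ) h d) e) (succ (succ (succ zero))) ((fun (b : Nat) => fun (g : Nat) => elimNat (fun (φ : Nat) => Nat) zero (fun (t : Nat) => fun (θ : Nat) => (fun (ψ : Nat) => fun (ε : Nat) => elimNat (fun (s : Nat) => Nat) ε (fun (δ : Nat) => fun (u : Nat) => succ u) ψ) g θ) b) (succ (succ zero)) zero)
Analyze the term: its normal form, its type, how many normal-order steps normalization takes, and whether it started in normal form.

normal form:
  zero
the term's type:
  Nat
normal-order step count: 66
already normal: no
first redex: a beta-redex


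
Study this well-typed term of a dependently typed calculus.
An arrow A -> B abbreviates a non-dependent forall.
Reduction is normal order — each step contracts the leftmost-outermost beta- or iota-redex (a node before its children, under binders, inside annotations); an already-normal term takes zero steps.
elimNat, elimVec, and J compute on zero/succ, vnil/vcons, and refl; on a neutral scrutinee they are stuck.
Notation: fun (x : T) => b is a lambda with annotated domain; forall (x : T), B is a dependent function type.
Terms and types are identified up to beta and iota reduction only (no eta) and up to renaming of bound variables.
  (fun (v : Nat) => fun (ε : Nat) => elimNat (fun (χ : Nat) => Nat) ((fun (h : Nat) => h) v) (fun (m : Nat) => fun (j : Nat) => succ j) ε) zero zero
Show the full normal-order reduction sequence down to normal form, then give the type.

normal-order reduction sequence:
  (fun (v : Nat) => fun (ε : Nat) => elimNat (fun (χ : Nat) => Nat) ((fun (h : Nat) => h) v) (fun (m : Nat) => fun (j : Nat) => succ j) ε) zero zero
  ~> (fun (v : Nat) => elimNat (fun (ε : Nat) => Nat) ((fun (χ : Nat) => χ) zero) (fun (h : Nat) => fun (m : Nat) => succ m) v) zero
  ~> elimNat (fun (v : Nat) => Nat) ((fun (ε : Nat) => ε) zero) (fun (χ : Nat) => fun (h : Nat) => succ h) zero
  ~> (fun (v : Nat) => v) zero
  ~> zero
the term's type:
  Nat


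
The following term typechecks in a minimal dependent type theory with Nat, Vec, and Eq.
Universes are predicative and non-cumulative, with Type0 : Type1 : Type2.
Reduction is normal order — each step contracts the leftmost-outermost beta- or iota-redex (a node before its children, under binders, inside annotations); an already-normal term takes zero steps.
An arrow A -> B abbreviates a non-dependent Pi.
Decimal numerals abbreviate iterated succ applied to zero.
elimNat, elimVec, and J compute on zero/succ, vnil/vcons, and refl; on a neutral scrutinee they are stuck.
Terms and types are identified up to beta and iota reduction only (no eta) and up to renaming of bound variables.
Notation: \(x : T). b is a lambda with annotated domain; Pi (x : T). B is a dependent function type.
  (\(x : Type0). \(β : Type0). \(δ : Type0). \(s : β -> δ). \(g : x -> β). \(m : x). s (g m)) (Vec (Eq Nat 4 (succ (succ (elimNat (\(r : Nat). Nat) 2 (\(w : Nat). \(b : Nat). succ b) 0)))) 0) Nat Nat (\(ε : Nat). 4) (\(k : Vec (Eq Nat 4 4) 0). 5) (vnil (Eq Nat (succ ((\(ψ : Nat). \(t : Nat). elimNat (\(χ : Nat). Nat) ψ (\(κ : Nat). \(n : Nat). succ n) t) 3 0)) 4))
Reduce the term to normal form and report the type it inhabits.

resulting normal form:
  4
type:
  Nat


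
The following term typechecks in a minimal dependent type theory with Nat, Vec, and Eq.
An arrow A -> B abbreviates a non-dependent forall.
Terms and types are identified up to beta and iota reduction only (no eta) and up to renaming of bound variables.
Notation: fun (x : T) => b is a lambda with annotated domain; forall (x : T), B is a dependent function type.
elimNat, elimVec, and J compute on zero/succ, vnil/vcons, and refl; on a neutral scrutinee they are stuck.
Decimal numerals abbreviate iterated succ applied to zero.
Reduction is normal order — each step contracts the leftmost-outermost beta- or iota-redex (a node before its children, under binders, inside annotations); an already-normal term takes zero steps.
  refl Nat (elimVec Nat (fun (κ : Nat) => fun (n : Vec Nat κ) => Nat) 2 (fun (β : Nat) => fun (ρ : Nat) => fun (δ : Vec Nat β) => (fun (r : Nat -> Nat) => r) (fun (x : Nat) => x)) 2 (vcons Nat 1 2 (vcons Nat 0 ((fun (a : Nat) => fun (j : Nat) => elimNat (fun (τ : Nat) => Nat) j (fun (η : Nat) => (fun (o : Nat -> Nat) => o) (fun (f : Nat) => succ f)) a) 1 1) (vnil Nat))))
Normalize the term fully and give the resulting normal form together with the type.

normal form:
  refl Nat 2
type:
  Eq Nat 2 2


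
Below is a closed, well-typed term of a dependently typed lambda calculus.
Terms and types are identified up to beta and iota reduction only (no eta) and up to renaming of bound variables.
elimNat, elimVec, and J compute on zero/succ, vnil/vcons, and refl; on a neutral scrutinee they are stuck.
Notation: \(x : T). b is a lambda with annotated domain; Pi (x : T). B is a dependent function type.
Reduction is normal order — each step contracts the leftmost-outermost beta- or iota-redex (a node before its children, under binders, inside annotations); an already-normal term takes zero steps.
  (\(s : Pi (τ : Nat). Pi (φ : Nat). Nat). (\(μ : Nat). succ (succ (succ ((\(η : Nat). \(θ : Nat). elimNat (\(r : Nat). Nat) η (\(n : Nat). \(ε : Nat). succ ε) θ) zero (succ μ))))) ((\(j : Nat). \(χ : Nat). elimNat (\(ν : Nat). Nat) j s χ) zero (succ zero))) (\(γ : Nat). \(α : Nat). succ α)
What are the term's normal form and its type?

reduced normal form:
  succ (succ (succ (succ (succ zero))))
the term's type:
  Nat
observation: normalization takes exactly 17 steps under the normal-order strategy.


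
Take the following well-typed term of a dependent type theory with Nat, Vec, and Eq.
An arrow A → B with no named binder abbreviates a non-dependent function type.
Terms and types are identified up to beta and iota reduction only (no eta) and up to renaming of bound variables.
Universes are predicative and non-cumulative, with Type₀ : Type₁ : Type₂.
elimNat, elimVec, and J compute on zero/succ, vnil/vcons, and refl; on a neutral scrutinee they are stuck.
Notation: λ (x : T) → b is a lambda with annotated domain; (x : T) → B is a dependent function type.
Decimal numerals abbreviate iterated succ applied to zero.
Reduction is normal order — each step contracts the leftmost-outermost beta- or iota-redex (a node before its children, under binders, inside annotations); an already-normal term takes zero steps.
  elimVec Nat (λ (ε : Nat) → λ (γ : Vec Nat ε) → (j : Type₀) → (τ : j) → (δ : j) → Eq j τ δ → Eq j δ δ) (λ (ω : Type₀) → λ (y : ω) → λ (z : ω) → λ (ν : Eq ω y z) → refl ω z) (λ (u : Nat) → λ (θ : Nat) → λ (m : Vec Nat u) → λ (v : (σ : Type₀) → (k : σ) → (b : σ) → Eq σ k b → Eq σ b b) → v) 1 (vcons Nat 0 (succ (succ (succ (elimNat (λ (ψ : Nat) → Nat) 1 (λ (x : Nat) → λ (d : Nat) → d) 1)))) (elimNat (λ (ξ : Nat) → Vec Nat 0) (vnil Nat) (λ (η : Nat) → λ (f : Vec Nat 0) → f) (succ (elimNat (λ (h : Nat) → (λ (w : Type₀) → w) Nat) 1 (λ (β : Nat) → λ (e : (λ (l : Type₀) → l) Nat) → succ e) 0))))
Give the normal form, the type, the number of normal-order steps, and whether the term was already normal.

resulting normal form:
  λ (ε : Type₀) → λ (γ : ε) → λ (j : ε) → λ (τ : Eq ε γ j) → refl ε j
the term's type:
  (ε : Type₀) → (γ : ε) → (j : ε) → Eq ε γ j → Eq ε j j
reduction steps (normal order): 14
already normal: no
first redex: an elimVec iota-redex


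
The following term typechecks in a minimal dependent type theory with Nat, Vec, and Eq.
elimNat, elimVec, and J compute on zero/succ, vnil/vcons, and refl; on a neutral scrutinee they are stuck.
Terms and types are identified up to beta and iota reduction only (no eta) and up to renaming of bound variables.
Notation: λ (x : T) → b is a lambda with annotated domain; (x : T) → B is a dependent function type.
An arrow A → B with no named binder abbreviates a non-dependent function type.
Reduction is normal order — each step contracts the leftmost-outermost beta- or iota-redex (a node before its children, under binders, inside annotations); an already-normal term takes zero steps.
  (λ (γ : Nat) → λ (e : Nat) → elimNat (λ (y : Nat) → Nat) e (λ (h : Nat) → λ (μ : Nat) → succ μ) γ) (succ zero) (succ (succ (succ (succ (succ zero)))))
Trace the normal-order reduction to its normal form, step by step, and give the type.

normal-order reduction sequence:
  (λ (γ : Nat) → λ (e : Nat) → elimNat (λ (y : Nat) → Nat) e (λ (h : Nat) → λ (μ : Nat) → succ μ) γ) (succ zero) (succ (succ (succ (succ (succ zero)))))
  ~> (λ (γ : Nat) → elimNat (λ (e : Nat) → Nat) γ (λ (y : Nat) → λ (h : Nat) → succ h) (succ zero)) (succ (succ (succ (succ (succ zero)))))
  ~> elimNat (λ (γ : Nat) → Nat) (succ (succ (succ (succ (succ zero))))) (λ (e : Nat) → λ (y : Nat) → succ y) (succ zero)
  ~> (λ (γ : Nat) → λ (e : Nat) → succ e) zero (elimNat (λ (y : Nat) → Nat) (succ (succ (succ (succ (succ zero))))) (λ (h : Nat) → λ (μ : Nat) → succ μ) zero)
  ~> (λ (γ : Nat) → succ γ) (elimNat (λ (e : Nat) → Nat) (succ (succ (succ (succ (succ zero))))) (λ (y : Nat) → λ (h : Nat) → succ h) zero)
  ~> succ (elimNat (λ (γ : Nat) → Nat) (succ (succ (succ (succ (succ zero))))) (λ (e : Nat) → λ (y : Nat) → succ y) zero)
  ~> succ (succ (succ (succ (succ (succ zero)))))
type:
  Nat


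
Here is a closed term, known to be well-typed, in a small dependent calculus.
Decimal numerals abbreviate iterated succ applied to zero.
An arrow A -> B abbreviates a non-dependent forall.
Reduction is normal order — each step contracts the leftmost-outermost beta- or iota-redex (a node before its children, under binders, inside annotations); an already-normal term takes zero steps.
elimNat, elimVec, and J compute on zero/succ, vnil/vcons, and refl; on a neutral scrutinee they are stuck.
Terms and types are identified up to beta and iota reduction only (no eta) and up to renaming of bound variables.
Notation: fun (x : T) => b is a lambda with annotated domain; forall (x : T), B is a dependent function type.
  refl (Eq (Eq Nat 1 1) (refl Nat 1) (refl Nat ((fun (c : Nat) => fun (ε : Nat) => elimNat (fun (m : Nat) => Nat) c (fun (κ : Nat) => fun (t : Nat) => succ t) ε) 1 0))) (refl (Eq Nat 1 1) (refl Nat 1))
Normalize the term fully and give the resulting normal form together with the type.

normal form:
  refl (Eq (Eq Nat 1 1) (refl Nat 1) (refl Nat 1)) (refl (Eq Nat 1 1) (refl Nat 1))
type:
  Eq (Eq (Eq Nat 1 1) (refl Nat 1) (refl Nat 1)) (refl (Eq Nat 1 1) (refl Nat 1)) (refl (Eq Nat 1 1) (refl Nat 1))
observation: 3 normal-order steps separate the term from its normal form.


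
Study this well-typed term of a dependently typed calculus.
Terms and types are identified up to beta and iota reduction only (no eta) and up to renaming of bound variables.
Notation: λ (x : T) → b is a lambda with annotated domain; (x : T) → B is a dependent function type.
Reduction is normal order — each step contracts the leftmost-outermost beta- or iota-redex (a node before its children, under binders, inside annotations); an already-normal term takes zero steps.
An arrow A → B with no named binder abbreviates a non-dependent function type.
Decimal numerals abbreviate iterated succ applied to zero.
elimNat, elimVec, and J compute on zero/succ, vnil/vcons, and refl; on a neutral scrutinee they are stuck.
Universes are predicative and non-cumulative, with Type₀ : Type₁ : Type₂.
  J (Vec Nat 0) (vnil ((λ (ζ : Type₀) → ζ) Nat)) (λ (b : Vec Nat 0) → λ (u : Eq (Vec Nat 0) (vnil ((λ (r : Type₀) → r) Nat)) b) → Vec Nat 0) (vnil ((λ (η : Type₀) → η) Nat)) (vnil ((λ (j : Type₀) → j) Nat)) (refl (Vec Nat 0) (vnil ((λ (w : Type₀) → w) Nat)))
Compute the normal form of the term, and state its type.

resulting normal form:
  vnil Nat
the term's type:
  Vec Nat 0


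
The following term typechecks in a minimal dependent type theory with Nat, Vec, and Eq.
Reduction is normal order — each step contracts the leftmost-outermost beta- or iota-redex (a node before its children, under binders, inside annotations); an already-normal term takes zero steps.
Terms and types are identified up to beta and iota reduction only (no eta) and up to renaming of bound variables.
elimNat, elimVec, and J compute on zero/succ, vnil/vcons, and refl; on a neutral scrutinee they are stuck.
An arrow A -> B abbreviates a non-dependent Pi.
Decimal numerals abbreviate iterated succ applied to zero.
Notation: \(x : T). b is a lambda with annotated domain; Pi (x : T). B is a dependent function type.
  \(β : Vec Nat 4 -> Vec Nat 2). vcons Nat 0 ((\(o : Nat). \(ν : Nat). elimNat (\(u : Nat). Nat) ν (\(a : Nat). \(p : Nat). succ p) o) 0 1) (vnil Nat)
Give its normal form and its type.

resulting normal form:
  \(β : Vec Nat 4 -> Vec Nat 2). vcons Nat 0 1 (vnil Nat)
the term's type:
  (Vec Nat 4 -> Vec Nat 2) -> Vec Nat 1
observation: the leftmost-outermost redex is a beta-redex, and normalization takes 3 steps.


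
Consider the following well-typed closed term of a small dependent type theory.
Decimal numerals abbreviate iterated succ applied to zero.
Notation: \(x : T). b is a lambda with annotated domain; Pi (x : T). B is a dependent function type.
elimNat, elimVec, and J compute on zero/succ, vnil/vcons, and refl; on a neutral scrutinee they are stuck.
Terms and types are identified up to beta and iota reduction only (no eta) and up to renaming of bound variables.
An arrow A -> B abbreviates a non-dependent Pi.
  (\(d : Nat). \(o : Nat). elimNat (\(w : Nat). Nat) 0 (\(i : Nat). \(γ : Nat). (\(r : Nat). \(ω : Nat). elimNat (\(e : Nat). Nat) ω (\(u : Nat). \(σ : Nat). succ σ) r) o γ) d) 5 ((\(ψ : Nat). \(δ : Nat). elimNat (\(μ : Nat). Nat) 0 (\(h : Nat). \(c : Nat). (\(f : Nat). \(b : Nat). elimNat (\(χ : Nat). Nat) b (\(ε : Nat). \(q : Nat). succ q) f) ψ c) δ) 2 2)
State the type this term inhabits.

inferred type:
  Nat


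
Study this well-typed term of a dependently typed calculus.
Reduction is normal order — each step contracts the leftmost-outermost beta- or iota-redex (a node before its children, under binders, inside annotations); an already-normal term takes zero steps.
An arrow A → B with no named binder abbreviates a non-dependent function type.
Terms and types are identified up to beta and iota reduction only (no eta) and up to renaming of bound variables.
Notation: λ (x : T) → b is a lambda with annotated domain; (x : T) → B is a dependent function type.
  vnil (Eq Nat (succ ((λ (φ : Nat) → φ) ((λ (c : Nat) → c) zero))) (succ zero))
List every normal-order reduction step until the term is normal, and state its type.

normal-order reduction sequence:
  vnil (Eq Nat (succ ((λ (φ : Nat) → φ) ((λ (c : Nat) → c) zero))) (succ zero))
  ~> vnil (Eq Nat (succ ((λ (φ : Nat) → φ) zero)) (succ zero))
  ~> vnil (Eq Nat (succ zero) (succ zero))
inferred type:
  Vec (Eq Nat (succ zero) (succ zero)) zero


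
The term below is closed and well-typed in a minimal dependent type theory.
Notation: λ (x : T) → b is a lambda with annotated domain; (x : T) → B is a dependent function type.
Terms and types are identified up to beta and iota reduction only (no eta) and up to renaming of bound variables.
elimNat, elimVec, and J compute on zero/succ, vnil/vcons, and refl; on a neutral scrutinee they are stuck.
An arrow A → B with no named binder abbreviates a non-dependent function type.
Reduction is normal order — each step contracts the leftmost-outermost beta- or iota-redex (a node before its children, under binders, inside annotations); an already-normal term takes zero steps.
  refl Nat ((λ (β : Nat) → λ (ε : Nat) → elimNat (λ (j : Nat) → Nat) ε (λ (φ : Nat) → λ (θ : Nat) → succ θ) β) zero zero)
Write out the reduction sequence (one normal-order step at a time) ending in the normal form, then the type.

reduction (normal order):
  refl Nat ((λ (β : Nat) → λ (ε : Nat) → elimNat (λ (j : Nat) → Nat) ε (λ (φ : Nat) → λ (θ : Nat) → succ θ) β) zero zero)
  ~> refl Nat ((λ (β : Nat) → elimNat (λ (ε : Nat) → Nat) β (λ (j : Nat) → λ (φ : Nat) → succ φ) zero) zero)
  ~> refl Nat (elimNat (λ (β : Nat) → Nat) zero (λ (ε : Nat) → λ (j : Nat) → succ j) zero)
  ~> refl Nat zero
inferred type:
  Eq Nat zero zero


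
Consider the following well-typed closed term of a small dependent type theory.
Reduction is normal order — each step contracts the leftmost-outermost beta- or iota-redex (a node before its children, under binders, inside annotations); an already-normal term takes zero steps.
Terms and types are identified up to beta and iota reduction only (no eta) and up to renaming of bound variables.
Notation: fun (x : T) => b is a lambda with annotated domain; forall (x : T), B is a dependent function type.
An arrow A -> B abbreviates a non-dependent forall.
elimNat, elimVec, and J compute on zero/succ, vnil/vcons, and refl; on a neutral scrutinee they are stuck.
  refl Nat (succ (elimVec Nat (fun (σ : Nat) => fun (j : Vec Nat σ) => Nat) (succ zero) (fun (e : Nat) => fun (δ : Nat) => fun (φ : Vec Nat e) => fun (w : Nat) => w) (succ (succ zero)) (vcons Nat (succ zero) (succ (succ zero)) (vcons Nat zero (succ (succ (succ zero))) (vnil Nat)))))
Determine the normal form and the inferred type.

normal form:
  refl Nat (succ (succ zero))
the term's type:
  Eq Nat (succ (succ zero)) (succ (succ zero))


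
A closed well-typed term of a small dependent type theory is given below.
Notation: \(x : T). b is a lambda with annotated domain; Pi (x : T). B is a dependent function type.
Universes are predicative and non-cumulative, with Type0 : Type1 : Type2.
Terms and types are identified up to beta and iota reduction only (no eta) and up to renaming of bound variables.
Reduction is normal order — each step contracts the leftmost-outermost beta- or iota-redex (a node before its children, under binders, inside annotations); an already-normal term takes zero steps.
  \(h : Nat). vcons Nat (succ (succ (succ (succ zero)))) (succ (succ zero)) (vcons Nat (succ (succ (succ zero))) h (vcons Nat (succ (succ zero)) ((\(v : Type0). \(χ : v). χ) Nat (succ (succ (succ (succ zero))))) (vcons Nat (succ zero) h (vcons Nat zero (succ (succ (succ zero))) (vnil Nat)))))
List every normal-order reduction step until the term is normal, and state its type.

normal-order reduction sequence:
  \(h : Nat). vcons Nat (succ (succ (succ (succ zero)))) (succ (succ zero)) (vcons Nat (succ (succ (succ zero))) h (vcons Nat (succ (succ zero)) ((\(v : Type0). \(χ : v). χ) Nat (succ (succ (succ (succ zero))))) (vcons Nat (succ zero) h (vcons Nat zero (succ (succ (succ zero))) (vnil Nat)))))
  ~> \(h : Nat). vcons Nat (succ (succ (succ (succ zero)))) (succ (succ zero)) (vcons Nat (succ (succ (succ zero))) h (vcons Nat (succ (succ zero)) ((\(v : Nat). v) (succ (succ (succ (succ zero))))) (vcons Nat (succ zero) h (vcons Nat zero (succ (succ (succ zero))) (vnil Nat)))))
  ~> \(h : Nat). vcons Nat (succ (succ (succ (succ zero)))) (succ (succ zero)) (vcons Nat (succ (succ (succ zero))) h (vcons Nat (succ (succ zero)) (succ (succ (succ (succ zero)))) (vcons Nat (succ zero) h (vcons Nat zero (succ (succ (succ zero))) (vnil Nat)))))
type:
  Pi (h : Nat). Vec Nat (succ (succ (succ (succ (succ zero)))))


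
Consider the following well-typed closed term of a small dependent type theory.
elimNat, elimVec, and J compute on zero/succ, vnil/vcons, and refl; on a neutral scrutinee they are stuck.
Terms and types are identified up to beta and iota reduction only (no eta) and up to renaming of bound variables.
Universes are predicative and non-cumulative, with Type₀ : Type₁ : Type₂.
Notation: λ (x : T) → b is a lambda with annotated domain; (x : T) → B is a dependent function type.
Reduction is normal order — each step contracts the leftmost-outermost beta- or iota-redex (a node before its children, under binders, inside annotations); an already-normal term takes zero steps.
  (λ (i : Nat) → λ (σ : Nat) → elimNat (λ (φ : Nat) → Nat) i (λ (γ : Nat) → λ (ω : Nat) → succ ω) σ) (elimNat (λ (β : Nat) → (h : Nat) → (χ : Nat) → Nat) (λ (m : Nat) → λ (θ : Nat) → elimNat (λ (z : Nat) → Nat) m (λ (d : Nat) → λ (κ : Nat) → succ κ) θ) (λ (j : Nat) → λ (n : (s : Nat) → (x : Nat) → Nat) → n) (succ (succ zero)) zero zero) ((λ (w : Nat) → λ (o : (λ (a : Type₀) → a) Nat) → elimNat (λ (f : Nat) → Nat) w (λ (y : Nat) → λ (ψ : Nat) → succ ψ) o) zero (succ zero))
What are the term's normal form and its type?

normal form:
  succ zero
type:
  Nat
observation: 22 normal-order steps normalize the term, beginning with a beta-redex.


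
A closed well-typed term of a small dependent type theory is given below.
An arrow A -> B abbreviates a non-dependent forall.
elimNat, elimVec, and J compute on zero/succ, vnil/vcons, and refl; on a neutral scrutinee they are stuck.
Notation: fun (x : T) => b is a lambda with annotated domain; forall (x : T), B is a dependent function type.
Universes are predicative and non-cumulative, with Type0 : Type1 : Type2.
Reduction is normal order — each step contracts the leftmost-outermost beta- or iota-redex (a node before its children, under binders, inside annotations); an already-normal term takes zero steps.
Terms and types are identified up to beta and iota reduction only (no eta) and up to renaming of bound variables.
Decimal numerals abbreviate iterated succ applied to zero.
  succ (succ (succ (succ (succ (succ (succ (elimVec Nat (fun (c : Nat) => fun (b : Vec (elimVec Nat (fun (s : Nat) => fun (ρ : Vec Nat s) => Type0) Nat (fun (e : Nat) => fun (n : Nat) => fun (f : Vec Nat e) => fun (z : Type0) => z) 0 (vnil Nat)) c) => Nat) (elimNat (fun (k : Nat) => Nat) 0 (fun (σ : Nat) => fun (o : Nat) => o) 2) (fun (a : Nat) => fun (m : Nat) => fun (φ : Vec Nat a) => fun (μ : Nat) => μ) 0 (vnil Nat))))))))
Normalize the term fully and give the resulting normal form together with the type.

normal form:
  7
the term's type:
  Nat
observation: the leftmost-outermost redex is an elimVec iota-redex, and normalization takes 8 steps.


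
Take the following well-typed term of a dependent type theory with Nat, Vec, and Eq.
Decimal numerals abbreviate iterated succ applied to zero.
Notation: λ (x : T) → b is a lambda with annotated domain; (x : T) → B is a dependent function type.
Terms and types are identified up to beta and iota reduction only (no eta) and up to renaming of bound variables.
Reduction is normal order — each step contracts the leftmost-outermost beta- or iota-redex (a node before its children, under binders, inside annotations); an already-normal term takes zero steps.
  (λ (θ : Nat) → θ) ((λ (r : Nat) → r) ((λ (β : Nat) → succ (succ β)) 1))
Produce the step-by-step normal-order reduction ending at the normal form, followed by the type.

normal-order reduction sequence:
  (λ (θ : Nat) → θ) ((λ (r : Nat) → r) ((λ (β : Nat) → succ (succ β)) 1))
  ~> (λ (θ : Nat) → θ) ((λ (r : Nat) → succ (succ r)) 1)
  ~> (λ (θ : Nat) → succ (succ θ)) 1
  ~> 3
inferred type:
  Nat


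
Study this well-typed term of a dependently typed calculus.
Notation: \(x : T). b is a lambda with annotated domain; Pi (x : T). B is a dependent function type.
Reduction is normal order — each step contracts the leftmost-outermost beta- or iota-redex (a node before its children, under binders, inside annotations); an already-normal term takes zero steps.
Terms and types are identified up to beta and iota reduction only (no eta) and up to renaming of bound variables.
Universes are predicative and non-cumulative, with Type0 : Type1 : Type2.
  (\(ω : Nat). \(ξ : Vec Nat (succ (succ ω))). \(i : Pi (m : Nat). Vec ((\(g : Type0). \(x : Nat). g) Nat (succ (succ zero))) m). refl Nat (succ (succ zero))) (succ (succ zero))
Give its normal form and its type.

resulting normal form:
  \(ω : Vec Nat (succ (succ (succ (succ zero))))). \(ξ : Pi (i : Nat). Vec Nat i). refl Nat (succ (succ zero))
inferred type:
  Pi (ω : Vec Nat (succ (succ (succ (succ zero))))). Pi (ξ : Pi (i : Nat). Vec Nat i). Eq Nat (succ (succ zero)) (succ (succ zero))
observation: the term reaches its normal form after 3 normal-order steps.


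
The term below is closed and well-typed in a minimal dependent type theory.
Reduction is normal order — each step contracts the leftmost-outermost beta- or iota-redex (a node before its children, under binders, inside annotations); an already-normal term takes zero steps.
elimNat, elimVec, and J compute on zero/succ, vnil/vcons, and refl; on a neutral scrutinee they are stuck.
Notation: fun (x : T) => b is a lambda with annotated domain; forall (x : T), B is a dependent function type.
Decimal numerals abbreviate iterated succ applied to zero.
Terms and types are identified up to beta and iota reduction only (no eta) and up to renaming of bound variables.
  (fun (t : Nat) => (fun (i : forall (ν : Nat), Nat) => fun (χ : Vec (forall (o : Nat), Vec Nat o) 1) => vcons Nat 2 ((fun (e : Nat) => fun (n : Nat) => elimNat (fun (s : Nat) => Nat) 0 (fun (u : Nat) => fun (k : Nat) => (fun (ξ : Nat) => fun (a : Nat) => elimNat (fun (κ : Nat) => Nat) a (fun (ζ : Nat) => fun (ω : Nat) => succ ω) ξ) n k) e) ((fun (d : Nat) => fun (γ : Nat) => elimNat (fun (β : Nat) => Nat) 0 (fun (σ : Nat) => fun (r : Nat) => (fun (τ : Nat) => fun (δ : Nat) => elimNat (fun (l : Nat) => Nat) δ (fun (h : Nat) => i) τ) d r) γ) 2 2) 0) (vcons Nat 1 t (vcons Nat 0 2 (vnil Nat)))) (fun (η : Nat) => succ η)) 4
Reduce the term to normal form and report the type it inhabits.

normal form:
  fun (t : Vec (forall (i : Nat), Vec Nat i) 1) => vcons Nat 2 0 (vcons Nat 1 4 (vcons Nat 0 2 (vnil Nat)))
the term's type:
  forall (t : Vec (forall (i : Nat), Vec Nat i) 1), Vec Nat 3
observation: 47 normal-order steps separate the term from its normal form.


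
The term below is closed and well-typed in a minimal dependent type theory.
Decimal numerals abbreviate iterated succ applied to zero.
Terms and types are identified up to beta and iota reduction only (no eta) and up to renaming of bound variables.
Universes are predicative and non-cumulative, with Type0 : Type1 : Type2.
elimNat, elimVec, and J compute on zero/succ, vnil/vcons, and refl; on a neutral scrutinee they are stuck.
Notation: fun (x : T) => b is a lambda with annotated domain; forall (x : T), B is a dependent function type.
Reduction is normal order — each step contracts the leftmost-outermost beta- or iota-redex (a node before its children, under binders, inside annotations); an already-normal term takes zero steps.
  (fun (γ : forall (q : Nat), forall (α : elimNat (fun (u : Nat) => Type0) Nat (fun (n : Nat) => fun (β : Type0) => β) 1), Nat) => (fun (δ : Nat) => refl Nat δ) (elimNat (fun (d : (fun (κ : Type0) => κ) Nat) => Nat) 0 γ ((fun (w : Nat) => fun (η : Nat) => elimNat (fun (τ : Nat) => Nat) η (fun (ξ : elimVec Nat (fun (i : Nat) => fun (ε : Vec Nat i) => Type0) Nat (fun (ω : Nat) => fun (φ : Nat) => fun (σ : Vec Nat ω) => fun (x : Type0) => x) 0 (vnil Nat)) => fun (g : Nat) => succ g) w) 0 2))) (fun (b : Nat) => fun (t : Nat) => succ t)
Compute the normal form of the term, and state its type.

normal form:
  refl Nat 2
inferred type:
  Eq Nat 2 2
observation: the first redex contracted is a beta-redex; the normal form is reached in 13 normal-order steps.


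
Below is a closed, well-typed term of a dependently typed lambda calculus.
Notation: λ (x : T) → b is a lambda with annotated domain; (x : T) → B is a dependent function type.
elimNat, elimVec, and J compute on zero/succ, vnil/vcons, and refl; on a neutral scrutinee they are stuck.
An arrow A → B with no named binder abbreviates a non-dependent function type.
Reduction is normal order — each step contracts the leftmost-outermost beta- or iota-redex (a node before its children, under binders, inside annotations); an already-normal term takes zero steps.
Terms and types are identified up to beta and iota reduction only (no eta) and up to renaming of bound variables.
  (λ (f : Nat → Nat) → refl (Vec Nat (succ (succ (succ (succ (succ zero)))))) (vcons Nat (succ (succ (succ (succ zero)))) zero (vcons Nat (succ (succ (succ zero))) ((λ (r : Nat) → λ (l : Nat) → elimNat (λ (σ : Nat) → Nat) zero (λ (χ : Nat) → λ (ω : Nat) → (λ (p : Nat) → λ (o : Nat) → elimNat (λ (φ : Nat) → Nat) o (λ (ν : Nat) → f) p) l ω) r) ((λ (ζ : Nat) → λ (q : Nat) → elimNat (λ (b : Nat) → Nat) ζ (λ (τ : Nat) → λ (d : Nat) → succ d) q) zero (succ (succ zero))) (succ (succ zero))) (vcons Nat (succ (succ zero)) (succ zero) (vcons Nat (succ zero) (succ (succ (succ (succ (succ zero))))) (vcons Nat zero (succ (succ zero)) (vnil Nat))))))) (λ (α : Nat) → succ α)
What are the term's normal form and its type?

reduced normal form:
  refl (Vec Nat (succ (succ (succ (succ (succ zero)))))) (vcons Nat (succ (succ (succ (succ zero)))) zero (vcons Nat (succ (succ (succ zero))) (succ (succ (succ (succ zero)))) (vcons Nat (succ (succ zero)) (succ zero) (vcons Nat (succ zero) (succ (succ (succ (succ (succ zero))))) (vcons Nat zero (succ (succ zero)) (vnil Nat))))))
the term's type:
  Eq (Vec Nat (succ (succ (succ (succ (succ zero)))))) (vcons Nat (succ (succ (succ (succ zero)))) zero (vcons Nat (succ (succ (succ zero))) (succ (succ (succ (succ zero)))) (vcons Nat (succ (succ zero)) (succ zero) (vcons Nat (succ zero) (succ (succ (succ (succ (succ zero))))) (vcons Nat zero (succ (succ zero)) (vnil Nat)))))) (vcons Nat (succ (succ (succ (succ zero)))) zero (vcons Nat (succ (succ (succ zero))) (succ (succ (succ (succ zero)))) (vcons Nat (succ (succ zero)) (succ zero) (vcons Nat (succ zero) (succ (succ (succ (succ (succ zero))))) (vcons Nat zero (succ (succ zero)) (vnil Nat))))))


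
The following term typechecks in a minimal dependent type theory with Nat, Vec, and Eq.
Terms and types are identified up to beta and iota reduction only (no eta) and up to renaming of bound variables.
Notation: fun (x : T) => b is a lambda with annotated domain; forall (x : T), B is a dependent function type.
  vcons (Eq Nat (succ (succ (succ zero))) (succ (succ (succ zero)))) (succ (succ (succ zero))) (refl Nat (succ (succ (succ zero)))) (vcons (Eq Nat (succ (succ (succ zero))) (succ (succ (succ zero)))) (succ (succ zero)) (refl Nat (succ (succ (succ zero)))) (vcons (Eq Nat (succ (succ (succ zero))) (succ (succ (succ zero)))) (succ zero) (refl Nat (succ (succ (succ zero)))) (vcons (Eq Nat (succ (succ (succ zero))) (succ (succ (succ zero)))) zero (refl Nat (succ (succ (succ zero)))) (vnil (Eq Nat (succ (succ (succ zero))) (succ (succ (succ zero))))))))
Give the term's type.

the term's type:
  Vec (Eq Nat (succ (succ (succ zero))) (succ (succ (succ zero)))) (succ (succ (succ (succ zero))))


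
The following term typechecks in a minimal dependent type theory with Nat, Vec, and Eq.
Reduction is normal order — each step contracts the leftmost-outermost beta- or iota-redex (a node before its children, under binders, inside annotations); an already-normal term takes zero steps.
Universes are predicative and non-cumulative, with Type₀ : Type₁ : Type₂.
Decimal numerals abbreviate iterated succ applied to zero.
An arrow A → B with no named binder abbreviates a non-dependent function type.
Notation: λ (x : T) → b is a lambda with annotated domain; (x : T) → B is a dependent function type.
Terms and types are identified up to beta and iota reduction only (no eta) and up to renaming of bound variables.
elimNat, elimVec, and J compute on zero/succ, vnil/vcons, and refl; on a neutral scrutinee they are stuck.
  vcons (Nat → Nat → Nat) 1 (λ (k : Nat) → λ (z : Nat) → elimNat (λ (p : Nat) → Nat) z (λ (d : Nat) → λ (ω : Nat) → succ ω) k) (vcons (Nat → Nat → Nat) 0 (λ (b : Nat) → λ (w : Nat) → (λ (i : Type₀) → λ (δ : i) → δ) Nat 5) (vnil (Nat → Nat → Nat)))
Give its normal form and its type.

reduced normal form:
  vcons (Nat → Nat → Nat) 1 (λ (k : Nat) → λ (z : Nat) → elimNat (λ (p : Nat) → Nat) z (λ (d : Nat) → λ (ω : Nat) → succ ω) k) (vcons (Nat → Nat → Nat) 0 (λ (b : Nat) → λ (w : Nat) → 5) (vnil (Nat → Nat → Nat)))
the term's type:
  Vec (Nat → Nat → Nat) 2


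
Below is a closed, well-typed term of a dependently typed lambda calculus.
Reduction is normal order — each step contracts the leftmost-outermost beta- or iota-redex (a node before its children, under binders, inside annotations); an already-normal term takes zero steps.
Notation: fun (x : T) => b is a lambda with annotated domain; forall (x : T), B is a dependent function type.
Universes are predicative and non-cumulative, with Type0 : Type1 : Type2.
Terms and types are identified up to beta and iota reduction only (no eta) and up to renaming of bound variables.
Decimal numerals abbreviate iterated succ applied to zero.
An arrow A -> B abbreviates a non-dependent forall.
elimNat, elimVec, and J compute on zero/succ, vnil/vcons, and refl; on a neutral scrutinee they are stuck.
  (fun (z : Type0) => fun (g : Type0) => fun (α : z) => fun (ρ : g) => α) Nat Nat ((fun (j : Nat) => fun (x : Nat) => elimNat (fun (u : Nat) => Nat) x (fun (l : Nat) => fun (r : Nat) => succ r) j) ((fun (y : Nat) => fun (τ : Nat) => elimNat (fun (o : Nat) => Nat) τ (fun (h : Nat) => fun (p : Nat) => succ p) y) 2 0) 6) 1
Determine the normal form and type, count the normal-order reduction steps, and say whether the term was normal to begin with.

normal form:
  8
type:
  Nat
steps to reach normal form (normal order): 22
term was already normal: no
first redex: a beta-redex


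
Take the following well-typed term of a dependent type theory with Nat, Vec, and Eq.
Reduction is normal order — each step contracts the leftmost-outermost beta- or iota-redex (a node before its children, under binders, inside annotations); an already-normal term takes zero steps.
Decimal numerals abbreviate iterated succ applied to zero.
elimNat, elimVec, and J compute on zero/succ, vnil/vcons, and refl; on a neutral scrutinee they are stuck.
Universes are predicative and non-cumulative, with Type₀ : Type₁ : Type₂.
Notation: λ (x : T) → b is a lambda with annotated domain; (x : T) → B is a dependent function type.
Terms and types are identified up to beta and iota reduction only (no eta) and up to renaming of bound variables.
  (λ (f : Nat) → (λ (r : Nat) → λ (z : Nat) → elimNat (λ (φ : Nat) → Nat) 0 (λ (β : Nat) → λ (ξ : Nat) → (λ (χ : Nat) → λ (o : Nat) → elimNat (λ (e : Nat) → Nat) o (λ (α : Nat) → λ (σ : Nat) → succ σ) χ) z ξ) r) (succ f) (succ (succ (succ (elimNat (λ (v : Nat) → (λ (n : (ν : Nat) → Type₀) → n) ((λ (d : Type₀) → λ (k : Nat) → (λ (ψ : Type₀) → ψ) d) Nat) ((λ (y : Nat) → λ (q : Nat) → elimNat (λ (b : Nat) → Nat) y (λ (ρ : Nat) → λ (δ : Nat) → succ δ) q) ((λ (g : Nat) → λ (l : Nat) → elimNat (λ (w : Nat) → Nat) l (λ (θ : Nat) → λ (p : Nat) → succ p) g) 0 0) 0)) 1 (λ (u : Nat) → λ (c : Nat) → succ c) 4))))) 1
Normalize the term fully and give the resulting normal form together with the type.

reduced normal form:
  16
type:
  Nat
observation: 90 normal-order steps normalize the term, beginning with a beta-redex.


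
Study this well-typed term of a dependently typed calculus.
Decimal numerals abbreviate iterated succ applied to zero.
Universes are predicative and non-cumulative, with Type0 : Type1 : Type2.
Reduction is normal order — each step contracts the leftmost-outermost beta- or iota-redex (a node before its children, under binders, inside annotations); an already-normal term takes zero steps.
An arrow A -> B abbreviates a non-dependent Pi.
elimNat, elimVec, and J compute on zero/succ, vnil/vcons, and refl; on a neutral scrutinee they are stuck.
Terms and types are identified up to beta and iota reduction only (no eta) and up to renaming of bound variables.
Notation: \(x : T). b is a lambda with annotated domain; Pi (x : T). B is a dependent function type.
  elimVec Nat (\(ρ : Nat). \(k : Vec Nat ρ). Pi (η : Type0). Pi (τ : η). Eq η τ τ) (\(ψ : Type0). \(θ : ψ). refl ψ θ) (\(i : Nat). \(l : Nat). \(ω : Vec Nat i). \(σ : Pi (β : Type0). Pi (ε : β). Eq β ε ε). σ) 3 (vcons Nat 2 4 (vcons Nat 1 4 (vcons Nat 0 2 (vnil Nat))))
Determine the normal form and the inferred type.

normal form:
  \(ρ : Type0). \(k : ρ). refl ρ k
type:
  Pi (ρ : Type0). Pi (k : ρ). Eq ρ k k
observation: the leftmost-outermost redex is an elimVec iota-redex, and normalization takes 16 steps.


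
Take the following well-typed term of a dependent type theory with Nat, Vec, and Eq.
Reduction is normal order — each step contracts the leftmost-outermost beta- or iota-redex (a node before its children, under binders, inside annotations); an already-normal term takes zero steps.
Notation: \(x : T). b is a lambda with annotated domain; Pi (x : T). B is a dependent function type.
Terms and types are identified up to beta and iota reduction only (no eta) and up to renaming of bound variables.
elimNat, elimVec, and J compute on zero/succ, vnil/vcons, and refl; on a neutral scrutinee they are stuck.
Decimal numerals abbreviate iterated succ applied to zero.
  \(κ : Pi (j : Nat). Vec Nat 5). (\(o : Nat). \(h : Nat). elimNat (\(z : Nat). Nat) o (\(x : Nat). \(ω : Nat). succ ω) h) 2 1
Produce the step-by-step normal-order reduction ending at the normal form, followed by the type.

normal-order reduction:
  \(κ : Pi (j : Nat). Vec Nat 5). (\(o : Nat). \(h : Nat). elimNat (\(z : Nat). Nat) o (\(x : Nat). \(ω : Nat). succ ω) h) 2 1
  ~> \(κ : Pi (j : Nat). Vec Nat 5). (\(o : Nat). elimNat (\(h : Nat). Nat) 2 (\(z : Nat). \(x : Nat). succ x) o) 1
  ~> \(κ : Pi (j : Nat). Vec Nat 5). elimNat (\(o : Nat). Nat) 2 (\(h : Nat). \(z : Nat). succ z) 1
  ~> \(κ : Pi (j : Nat). Vec Nat 5). (\(o : Nat). \(h : Nat). succ h) 0 (elimNat (\(z : Nat). Nat) 2 (\(x : Nat). \(ω : Nat). succ ω) 0)
  ~> \(κ : Pi (j : Nat). Vec Nat 5). (\(o : Nat). succ o) (elimNat (\(h : Nat). Nat) 2 (\(z : Nat). \(x : Nat). succ x) 0)
  ~> \(κ : Pi (j : Nat). Vec Nat 5). succ (elimNat (\(o : Nat). Nat) 2 (\(h : Nat). \(z : Nat). succ z) 0)
  ~> \(κ : Pi (j : Nat). Vec Nat 5). 3
inferred type:
  Pi (κ : Pi (j : Nat). Vec Nat 5). Nat
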